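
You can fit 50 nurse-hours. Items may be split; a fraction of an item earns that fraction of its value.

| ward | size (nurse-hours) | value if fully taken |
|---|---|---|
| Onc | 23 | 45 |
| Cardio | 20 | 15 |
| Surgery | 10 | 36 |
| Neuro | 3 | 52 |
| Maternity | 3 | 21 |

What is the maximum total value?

Best value per unit of size first: Neuro 52/3≈17.3, Maternity 21/3≈7, Surgery 36/10≈3.6, Onc 45/23≈1.96, Cardio 15/20≈0.75.
Neuro: take in full, 3 nurse-hours for value 52 ; 47 left.
Take all of Maternity (3 nurse-hours, value 21) ; 44 nurse-hours left.
All 10 nurse-hours of Surgery fit (value 36) ; 34 remain.
Onc: take in full, 23 nurse-hours for value 45 ; 11 left.
Fill the last 11 nurse-hours with part of Cardio: 11/20 of it earns 8.25.
Total value = 162.25.

162.25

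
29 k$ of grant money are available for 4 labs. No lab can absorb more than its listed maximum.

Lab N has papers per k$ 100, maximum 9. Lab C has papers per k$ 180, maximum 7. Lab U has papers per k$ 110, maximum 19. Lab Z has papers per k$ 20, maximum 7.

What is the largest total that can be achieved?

Order the labs by papers per k$: Lab C 180 > Lab U 110 > Lab N 100 > Lab Z 20.
Lab C: +7 to 7 (cap) — 22 left.
Lab U: +19 to 19 (cap) — 3 left.
Lab N has room for 9 but only 3 remain, so it gets 3.
Total = 100×3 + 180×7 + 110×19 = 3650.

3650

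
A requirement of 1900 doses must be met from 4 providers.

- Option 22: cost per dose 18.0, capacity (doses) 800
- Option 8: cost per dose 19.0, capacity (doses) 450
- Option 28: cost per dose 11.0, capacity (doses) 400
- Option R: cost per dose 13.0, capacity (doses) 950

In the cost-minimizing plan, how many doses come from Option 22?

550

Cheapest first:
Option 28 (11.0): use full 400 ; 1500 doses to go.
Take 950 from Option R at 13.0 ; need 550 more.
Option 22 (18.0): take the remaining 550 ; done.
Option 8: unused.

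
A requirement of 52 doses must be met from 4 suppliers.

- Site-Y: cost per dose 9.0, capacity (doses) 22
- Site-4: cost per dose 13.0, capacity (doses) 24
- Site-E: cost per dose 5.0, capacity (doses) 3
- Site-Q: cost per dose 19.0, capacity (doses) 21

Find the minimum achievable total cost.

582

Use suppliers in increasing cost order.
Take 3 from Site-E at 5.0 ; need 49 more.
Take 22 from Site-Y at 9.0 ; need 27 more.
Site-4 at 13.0: take all 24 doses ; 3 still needed.
Site-Q (19.0): take the remaining 3 ; done.
Cost = 3×5.0 + 22×9.0 + 24×13.0 + 3×19.0 = 582.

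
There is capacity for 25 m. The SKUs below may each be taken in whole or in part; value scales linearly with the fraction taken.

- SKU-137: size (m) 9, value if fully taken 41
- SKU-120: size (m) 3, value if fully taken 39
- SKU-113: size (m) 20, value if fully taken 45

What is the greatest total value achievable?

109.25

Sort by value density: SKU-120 39/3≈13, SKU-137 41/9≈4.56, SKU-113 45/20≈2.25.
Take all of SKU-120 (3 m, value 39) → 22 m left.
SKU-137: take in full, 9 m for value 41 → 13 left.
13 m left: a 13/20 share of SKU-113 gives 45×13/20 = 29.25.
Total value = 109.25.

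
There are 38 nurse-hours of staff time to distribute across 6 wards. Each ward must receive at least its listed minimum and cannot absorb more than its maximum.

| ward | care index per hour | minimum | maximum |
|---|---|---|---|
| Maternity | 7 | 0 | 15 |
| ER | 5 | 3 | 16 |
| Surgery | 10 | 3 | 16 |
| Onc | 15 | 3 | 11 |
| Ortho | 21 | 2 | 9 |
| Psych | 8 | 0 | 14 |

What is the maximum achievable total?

519

Meeting every minimum uses 0+3+3+3+2+0 = 11 nurse-hours, leaving 27.
Highest care index per hour first: Ortho 21 > Onc 15 > Surgery 10 > Psych 8 > Maternity 7 > ER 5.
Ortho takes 7 more to reach its cap of 9 ; 20 left.
Onc: +8 to 11 (cap) ; 12 left.
Only 12 left; Surgery takes them to reach 15.
Total = 5×3 + 10×15 + 15×11 + 21×9 = 519.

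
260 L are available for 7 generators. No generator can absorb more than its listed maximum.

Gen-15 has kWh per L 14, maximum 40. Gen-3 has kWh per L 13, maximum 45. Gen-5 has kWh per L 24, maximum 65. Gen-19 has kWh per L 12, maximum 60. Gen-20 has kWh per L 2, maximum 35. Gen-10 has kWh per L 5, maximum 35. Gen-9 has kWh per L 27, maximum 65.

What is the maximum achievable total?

5000

Highest kWh per L first: Gen-9 27 > Gen-5 24 > Gen-15 14 > Gen-3 13 > Gen-19 12 > Gen-10 5 > Gen-20 2.
Give Gen-9 65 to hit its cap of 65 ; 195 left.
Gen-5: +65 to 65 (cap) ; 130 left.
Gen-15: +40 to 40 (cap) ; 90 left.
Gen-3 takes 45 to reach its cap of 45 ; 45 left.
Gen-19: +45 (room for 60) → 45. Pool exhausted.
Total = 14×40 + 13×45 + 24×65 + 12×45 + 27×65 = 5000.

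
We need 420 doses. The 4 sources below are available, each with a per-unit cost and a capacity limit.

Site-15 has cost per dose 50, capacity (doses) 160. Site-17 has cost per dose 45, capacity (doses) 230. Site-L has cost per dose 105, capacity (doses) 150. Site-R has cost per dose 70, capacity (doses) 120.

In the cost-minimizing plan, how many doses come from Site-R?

30

Use sources in increasing cost order.
Site-17 at 45: take all 230 doses → 190 still needed.
Take 160 from Site-15 at 50 → need 30 more.
Take 30 from Site-R at 70 to finish.
Site-L: unused.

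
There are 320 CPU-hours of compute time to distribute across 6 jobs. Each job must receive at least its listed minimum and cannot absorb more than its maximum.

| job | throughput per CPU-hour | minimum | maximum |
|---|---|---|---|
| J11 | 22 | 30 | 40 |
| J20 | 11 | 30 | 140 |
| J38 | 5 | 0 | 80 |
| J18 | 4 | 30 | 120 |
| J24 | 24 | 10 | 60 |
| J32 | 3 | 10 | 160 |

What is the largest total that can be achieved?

Meeting every minimum uses 30+30+0+30+10+10 = 110 CPU-hours, leaving 210.
Order the jobs by throughput per CPU-hour: J24 24 > J11 22 > J20 11 > J38 5 > J18 4 > J32 3.
Give J24 50 more to hit its cap of 60 — 160 left.
J11 takes 10 more to reach its cap of 40 — 150 left.
J20 takes 110 more to reach its cap of 140 — 40 left.
J38: +40 (room for 80) → 40. Pool exhausted.
Total = 22×40 + 11×140 + 5×40 + 4×30 + 24×60 + 3×10 = 4210.

4210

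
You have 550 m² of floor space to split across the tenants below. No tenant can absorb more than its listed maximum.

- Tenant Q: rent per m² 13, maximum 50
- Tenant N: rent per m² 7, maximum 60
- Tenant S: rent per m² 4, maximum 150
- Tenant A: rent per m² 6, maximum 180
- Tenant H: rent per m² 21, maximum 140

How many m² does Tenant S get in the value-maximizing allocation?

120

Order the tenants by rent per m²: Tenant H 21 > Tenant Q 13 > Tenant N 7 > Tenant A 6 > Tenant S 4.
Tenant H: +140 to 140 (cap) — 410 left.
Tenant Q: +50 to 50 (cap) — 360 left.
Tenant N: +60 to 60 (cap) — 300 left.
Give Tenant A 180 to hit its cap of 180 — 120 left.
Tenant S has room for 150 but only 120 remain, so it gets 120.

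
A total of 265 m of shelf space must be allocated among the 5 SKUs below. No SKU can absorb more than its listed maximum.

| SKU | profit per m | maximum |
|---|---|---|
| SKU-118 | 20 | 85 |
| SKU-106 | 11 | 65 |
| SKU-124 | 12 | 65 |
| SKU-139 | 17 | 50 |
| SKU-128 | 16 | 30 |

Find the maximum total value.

Rank by profit per m: SKU-118 20 > SKU-139 17 > SKU-128 16 > SKU-124 12 > SKU-106 11.
SKU-118 takes 85 to reach its cap of 85 → 180 left.
SKU-139 takes 50 to reach its cap of 50 → 130 left.
SKU-128 takes 30 to reach its cap of 30 → 100 left.
Give SKU-124 65 to hit its cap of 65 → 35 left.
Only 35 left; SKU-106 takes them to reach 35.
Total = 20×85 + 11×35 + 12×65 + 17×50 + 16×30 = 4195.

4195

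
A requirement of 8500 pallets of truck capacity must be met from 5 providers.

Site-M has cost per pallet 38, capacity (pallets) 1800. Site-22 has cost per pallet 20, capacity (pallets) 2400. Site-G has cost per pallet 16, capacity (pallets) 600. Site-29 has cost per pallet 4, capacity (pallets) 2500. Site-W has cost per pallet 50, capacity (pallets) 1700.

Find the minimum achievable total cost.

196000

Use providers in increasing cost order.
Take 2500 from Site-29 at 4 ; need 6000 more.
Take 600 from Site-G at 16 ; need 5400 more.
Site-22 at 20: take all 2400 pallets ; 3000 still needed.
Site-M (38): use full 1800 ; 1200 pallets to go.
Site-W at 50: take 1200 of its 1700 ; requirement met.
Cost = 2500×4 + 600×16 + 2400×20 + 1800×38 + 1200×50 = 196000.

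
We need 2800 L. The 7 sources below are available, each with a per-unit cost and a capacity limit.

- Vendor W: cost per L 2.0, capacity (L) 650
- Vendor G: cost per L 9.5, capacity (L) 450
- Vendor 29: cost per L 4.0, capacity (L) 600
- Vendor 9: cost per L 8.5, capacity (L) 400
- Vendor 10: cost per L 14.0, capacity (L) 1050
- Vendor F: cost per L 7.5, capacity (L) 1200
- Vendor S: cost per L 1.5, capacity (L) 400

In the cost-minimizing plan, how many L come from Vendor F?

1150

Use sources in increasing cost order.
Take 400 from Vendor S at 1.5 ; need 2400 more.
Vendor W at 2.0: take all 650 L ; 1750 still needed.
Vendor 29 at 4.0: take all 600 L ; 1150 still needed.
Vendor F at 7.5: take 1150 of its 1200 ; requirement met.
Vendor 9, Vendor G, Vendor 10: unused.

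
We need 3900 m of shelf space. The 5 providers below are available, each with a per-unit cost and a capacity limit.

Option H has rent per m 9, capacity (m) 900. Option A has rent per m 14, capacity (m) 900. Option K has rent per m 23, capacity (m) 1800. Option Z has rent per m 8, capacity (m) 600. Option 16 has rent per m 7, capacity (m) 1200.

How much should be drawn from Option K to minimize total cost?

Use providers in increasing cost order.
Option 16 (7): use full 1200 → 2700 m to go.
Take 600 from Option Z at 8 → need 2100 more.
Option H at 9: take all 900 m → 1200 still needed.
Take 900 from Option A at 14 → need 300 more.
Take 300 from Option K at 23 to finish.

300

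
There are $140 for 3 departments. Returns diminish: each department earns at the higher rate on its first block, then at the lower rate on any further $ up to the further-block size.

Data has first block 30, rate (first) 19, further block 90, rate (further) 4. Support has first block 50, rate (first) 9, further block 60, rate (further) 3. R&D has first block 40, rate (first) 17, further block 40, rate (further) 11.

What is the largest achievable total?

Treat each block as its own option and order by rate: Data/first 19 > R&D/first 17 > R&D/second 11 > Support/first 9 > Data/second 4 > Support/second 3.
Fill Data first block (30 at 19) — 110 left.
R&D/first (17): +40 — 70 left.
R&D/second (11): +40 — 30 left.
Support first at 9: only 30 left, fill 30.
Total = 19×30 + 17×40 + 11×40 + 9×30 = 1960.

1960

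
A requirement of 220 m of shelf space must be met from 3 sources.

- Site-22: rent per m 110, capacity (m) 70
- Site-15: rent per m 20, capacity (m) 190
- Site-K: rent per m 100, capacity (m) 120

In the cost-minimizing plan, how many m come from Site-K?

Cheapest first:
Site-15 at 20: take all 190 m ; 30 still needed.
Site-K at 100: take 30 of its 120 ; requirement met.
Site-22: unused.

30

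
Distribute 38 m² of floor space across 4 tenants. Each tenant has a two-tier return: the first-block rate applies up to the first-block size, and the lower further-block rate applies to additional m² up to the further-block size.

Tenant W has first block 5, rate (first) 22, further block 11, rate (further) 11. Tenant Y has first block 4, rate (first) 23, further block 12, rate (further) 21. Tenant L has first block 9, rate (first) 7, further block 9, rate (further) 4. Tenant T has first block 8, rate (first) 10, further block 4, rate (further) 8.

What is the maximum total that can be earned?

635

Order all 8 blocks by rate: Tenant Y/first 23 > Tenant W/first 22 > Tenant Y/second 21 > Tenant W/second 11 > Tenant T/first 10 > Tenant T/second 8 > Tenant L/first 7 > Tenant L/second 4.
Fill Tenant Y first block (4 at 23) — 34 left.
Tenant W/first (22): +5 — 29 left.
Fill Tenant Y second block (12 at 21) — 17 left.
Tenant W second at 11: fill all 11 — 6 left.
6 remain; put them into Tenant T first at 10.
Total = 23×4 + 22×5 + 21×12 + 11×11 + 10×6 = 635.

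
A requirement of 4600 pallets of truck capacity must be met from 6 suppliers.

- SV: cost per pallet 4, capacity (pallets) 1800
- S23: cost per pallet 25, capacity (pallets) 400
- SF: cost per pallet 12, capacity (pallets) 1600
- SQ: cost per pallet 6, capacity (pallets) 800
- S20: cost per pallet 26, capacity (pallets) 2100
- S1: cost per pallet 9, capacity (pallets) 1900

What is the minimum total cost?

Fill from the cheapest supplier first.
Take 1800 from SV at 4 ; need 2800 more.
SQ (6): use full 800 ; 2000 pallets to go.
S1 at 9: take all 1900 pallets ; 100 still needed.
SF (12): take the remaining 100 ; done.
S23, S20: unused.
Cost = 1800×4 + 800×6 + 1900×9 + 100×12 = 30300.

30300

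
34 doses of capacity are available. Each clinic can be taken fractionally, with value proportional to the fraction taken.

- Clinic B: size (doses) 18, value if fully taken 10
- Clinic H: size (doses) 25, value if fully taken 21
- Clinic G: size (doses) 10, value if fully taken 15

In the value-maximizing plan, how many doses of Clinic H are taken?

Best value per unit of size first: Clinic G 15/10≈1.5, Clinic H 21/25≈0.84, Clinic B 10/18≈0.556.
Clinic G: take in full, 10 doses for value 15 ; 24 left.
24 doses left: a 24/25 share of Clinic H gives 21×24/25 = 20.16.

24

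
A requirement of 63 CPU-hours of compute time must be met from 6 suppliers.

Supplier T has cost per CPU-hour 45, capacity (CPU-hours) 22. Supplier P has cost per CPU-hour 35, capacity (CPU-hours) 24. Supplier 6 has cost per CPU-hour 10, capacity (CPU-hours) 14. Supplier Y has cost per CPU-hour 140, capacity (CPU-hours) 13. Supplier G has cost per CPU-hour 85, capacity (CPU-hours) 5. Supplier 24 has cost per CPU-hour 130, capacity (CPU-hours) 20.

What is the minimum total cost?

2225

Cheapest first:
Supplier 6 (10): use full 14 → 49 CPU-hours to go.
Supplier P (35): use full 24 → 25 CPU-hours to go.
Supplier T (45): use full 22 → 3 CPU-hours to go.
Take 3 from Supplier G at 85 to finish.
Supplier 24, Supplier Y: unused.
Cost = 14×10 + 24×35 + 22×45 + 3×85 = 2225.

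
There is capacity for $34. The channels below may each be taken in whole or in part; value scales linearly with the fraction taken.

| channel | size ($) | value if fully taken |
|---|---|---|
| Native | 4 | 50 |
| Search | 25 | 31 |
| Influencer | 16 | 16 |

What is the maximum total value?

Best value per unit of size first: Native 50/4≈12.5, Search 31/25≈1.24, Influencer 16/16≈1.
Native: take in full, 4 $ for value 50 ; 30 left.
All 25 $ of Search fit (value 31) ; 5 remain.
Fill the last 5 $ with part of Influencer: 5/16 of it earns 5.
Total value = 86.

86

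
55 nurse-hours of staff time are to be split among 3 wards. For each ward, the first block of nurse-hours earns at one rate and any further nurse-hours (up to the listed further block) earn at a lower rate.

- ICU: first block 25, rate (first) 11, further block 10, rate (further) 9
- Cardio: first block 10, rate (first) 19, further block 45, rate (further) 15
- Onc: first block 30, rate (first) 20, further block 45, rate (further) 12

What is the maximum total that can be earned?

Order all 6 blocks by rate: Onc/tier1 20 > Cardio/tier1 19 > Cardio/tier2 15 > Onc/tier2 12 > ICU/tier1 11 > ICU/tier2 9.
Onc/tier1 (20): +30 ; 25 left.
Fill Cardio tier1 block (10 at 19) ; 15 left.
Cardio tier2 at 15: only 15 left, fill 15.
Total = 20×30 + 19×10 + 15×15 = 1015.

1015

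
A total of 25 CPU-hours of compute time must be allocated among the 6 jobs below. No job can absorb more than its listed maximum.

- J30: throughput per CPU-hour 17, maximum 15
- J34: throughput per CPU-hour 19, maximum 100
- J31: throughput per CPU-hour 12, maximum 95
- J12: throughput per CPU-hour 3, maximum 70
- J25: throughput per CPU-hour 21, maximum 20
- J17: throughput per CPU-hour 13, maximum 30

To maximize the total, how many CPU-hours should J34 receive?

5

Order the jobs by throughput per CPU-hour: J25 21 > J34 19 > J30 17 > J17 13 > J31 12 > J12 3.
Give J25 20 to hit its cap of 20 — 5 left.
J34: +5 (room for 100) → 5. Pool exhausted.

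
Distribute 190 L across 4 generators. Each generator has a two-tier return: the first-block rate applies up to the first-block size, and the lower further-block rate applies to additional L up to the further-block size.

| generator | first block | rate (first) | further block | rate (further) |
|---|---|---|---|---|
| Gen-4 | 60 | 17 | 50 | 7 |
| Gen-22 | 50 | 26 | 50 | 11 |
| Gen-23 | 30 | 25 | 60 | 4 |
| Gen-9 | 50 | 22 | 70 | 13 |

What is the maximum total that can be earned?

4170

Treat each block as its own option and order by rate: Gen-22/first 26 > Gen-23/first 25 > Gen-9/first 22 > Gen-4/first 17 > Gen-9/second 13 > Gen-22/second 11 > Gen-4/second 7 > Gen-23/second 4.
Fill Gen-22 first block (50 at 26) — 140 left.
Fill Gen-23 first block (30 at 25) — 110 left.
Gen-9 first at 22: fill all 50 — 60 left.
Fill Gen-4 first block (60 at 17) — 0 left.
Total = 26×50 + 25×30 + 22×50 + 17×60 = 4170.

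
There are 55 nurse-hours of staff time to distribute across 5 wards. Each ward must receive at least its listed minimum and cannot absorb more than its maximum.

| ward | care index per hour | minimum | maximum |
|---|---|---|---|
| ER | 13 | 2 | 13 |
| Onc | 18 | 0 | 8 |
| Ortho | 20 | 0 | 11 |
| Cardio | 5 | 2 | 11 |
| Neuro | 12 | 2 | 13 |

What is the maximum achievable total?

Meeting every minimum uses 2+0+0+2+2 = 6 nurse-hours, leaving 49.
Rank by care index per hour: Ortho 20 > Onc 18 > ER 13 > Neuro 12 > Cardio 5.
Ortho: +11 to 11 (cap) — 38 left.
Onc takes 8 more to reach its cap of 8 — 30 left.
ER: +11 to 13 (cap) — 19 left.
Give Neuro 11 more to hit its cap of 13 — 8 left.
Only 8 left; Cardio takes them to reach 10.
Total = 13×13 + 18×8 + 20×11 + 5×10 + 12×13 = 739.

739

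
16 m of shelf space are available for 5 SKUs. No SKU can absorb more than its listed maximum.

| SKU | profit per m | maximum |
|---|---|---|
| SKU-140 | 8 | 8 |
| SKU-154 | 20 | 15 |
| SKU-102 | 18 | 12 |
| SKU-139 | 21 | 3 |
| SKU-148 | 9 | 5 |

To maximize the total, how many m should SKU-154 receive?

13

Order the SKUs by profit per m: SKU-139 21 > SKU-154 20 > SKU-102 18 > SKU-148 9 > SKU-140 8.
SKU-139 takes 3 to reach its cap of 3 ; 13 left.
SKU-154 has room for 15 but only 13 remain, so it gets 13.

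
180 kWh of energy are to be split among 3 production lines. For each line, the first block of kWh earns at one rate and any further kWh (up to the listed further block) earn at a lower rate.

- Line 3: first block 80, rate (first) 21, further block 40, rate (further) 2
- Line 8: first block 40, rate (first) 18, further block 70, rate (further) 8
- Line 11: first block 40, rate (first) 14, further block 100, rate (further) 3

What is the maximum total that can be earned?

Order all 6 blocks by rate: Line 3/T1 21 > Line 8/T1 18 > Line 11/T1 14 > Line 8/T2 8 > Line 11/T2 3 > Line 3/T2 2.
Fill Line 3 T1 block (80 at 21) → 100 left.
Fill Line 8 T1 block (40 at 18) → 60 left.
Line 11 T1 at 14: fill all 40 → 20 left.
Line 8/T2: +20 of 70 at 8; pool empty.
Total = 21×80 + 18×40 + 14×40 + 8×20 = 3120.

3120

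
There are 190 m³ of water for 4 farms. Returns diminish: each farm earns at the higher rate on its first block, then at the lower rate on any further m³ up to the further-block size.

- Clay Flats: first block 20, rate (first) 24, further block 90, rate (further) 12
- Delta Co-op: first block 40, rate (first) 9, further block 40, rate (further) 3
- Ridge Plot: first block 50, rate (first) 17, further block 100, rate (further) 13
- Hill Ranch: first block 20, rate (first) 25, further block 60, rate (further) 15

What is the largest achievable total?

3250

Order all 8 blocks by rate: Hill Ranch/first 25 > Clay Flats/first 24 > Ridge Plot/first 17 > Hill Ranch/second 15 > Ridge Plot/second 13 > Clay Flats/second 12 > Delta Co-op/first 9 > Delta Co-op/second 3.
Hill Ranch first at 25: fill all 20 ; 170 left.
Fill Clay Flats first block (20 at 24) ; 150 left.
Ridge Plot first at 17: fill all 50 ; 100 left.
Hill Ranch second at 15: fill all 60 ; 40 left.
40 remain; put them into Ridge Plot second at 13.
Total = 25×20 + 24×20 + 17×50 + 15×60 + 13×40 = 3250.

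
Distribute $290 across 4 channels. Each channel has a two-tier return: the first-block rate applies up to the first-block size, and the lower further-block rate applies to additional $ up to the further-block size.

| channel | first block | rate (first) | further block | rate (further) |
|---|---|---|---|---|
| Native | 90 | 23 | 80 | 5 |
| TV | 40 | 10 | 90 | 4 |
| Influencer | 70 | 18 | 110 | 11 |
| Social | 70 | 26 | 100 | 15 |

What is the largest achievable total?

Treat each block as its own option and order by rate: Social/tier1 26 > Native/tier1 23 > Influencer/tier1 18 > Social/tier2 15 > Influencer/tier2 11 > TV/tier1 10 > Native/tier2 5 > TV/tier2 4.
Social tier1 at 26: fill all 70 ; 220 left.
Native tier1 at 23: fill all 90 ; 130 left.
Influencer tier1 at 18: fill all 70 ; 60 left.
60 remain; put them into Social tier2 at 15.
Total = 26×70 + 23×90 + 18×70 + 15×60 = 6050.

6050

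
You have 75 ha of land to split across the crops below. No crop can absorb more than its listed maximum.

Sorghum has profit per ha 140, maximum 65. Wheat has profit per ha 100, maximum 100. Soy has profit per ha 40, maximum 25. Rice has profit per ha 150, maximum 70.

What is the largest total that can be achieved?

11200

Rank by profit per ha: Rice 150 > Sorghum 140 > Wheat 100 > Soy 40.
Rice: +70 to 70 (cap) ; 5 left.
Sorghum has room for 65 but only 5 remain, so it gets 5.
Total = 140×5 + 150×70 = 11200.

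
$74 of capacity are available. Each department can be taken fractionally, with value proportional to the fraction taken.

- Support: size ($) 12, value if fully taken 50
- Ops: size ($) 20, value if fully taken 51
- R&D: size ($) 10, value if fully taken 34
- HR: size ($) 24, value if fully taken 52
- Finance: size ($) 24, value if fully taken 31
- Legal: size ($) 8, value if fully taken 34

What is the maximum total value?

Rank by value-to-size ratio: Legal 34/8≈4.25, Support 50/12≈4.17, R&D 34/10≈3.4, Ops 51/20≈2.55, HR 52/24≈2.17, Finance 31/24≈1.29.
Take all of Legal (8 $, value 34) — 66 $ left.
Take all of Support (12 $, value 50) — 54 $ left.
Take all of R&D (10 $, value 34) — 44 $ left.
Take all of Ops (20 $, value 51) — 24 $ left.
HR: take in full, 24 $ for value 52 — 0 left.
Total value = 221.

221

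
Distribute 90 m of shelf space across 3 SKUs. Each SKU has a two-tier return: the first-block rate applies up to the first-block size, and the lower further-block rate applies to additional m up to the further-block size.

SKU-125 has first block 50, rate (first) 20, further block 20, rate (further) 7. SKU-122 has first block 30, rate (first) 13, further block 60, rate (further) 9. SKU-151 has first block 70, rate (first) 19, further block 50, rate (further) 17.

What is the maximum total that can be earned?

1760

Order all 6 blocks by rate: SKU-125/first 20 > SKU-151/first 19 > SKU-151/second 17 > SKU-122/first 13 > SKU-122/second 9 > SKU-125/second 7.
SKU-125/first (20): +50 → 40 left.
SKU-151 first at 19: only 40 left, fill 40.
Total = 20×50 + 19×40 = 1760.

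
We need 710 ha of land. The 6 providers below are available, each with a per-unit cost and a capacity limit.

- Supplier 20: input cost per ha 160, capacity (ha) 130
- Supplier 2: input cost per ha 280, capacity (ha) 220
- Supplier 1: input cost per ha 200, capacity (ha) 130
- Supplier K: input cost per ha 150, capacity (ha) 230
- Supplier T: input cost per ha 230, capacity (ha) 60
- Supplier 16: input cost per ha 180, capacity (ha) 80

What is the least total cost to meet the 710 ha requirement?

131900

Cheapest first:
Supplier K (150): use full 230 → 480 ha to go.
Supplier 20 at 160: take all 130 ha → 350 still needed.
Supplier 16 (180): use full 80 → 270 ha to go.
Supplier 1 (200): use full 130 → 140 ha to go.
Take 60 from Supplier T at 230 → need 80 more.
Supplier 2 (280): take the remaining 80 → done.
Cost = 230×150 + 130×160 + 80×180 + 130×200 + 60×230 + 80×280 = 131900.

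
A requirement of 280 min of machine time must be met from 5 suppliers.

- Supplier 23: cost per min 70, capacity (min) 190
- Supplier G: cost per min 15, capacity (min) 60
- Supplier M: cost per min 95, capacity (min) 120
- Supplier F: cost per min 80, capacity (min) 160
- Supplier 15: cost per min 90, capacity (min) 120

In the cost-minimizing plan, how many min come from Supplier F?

30

Fill from the cheapest supplier first.
Supplier G (15): use full 60 — 220 min to go.
Take 190 from Supplier 23 at 70 — need 30 more.
Take 30 from Supplier F at 80 to finish.
Supplier 15, Supplier M: unused.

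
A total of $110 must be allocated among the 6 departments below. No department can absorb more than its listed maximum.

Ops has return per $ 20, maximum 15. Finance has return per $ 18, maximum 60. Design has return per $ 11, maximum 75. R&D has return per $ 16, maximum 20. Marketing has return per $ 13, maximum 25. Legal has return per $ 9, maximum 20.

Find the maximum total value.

1895

Order the departments by return per $: Ops 20 > Finance 18 > R&D 16 > Marketing 13 > Design 11 > Legal 9.
Ops: +15 to 15 (cap) — 95 left.
Finance: +60 to 60 (cap) — 35 left.
R&D: +20 to 20 (cap) — 15 left.
Marketing: +15 (room for 25) → 15. Pool exhausted.
Total = 20×15 + 18×60 + 16×20 + 13×15 = 1895.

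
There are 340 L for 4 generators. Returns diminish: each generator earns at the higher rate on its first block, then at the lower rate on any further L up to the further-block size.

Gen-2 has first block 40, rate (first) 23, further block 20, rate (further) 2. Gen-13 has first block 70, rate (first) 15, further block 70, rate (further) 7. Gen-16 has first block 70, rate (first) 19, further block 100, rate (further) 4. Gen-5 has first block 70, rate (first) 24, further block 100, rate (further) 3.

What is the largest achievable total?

5550

Rank every tier by rate: Gen-5/tier1 24 > Gen-2/tier1 23 > Gen-16/tier1 19 > Gen-13/tier1 15 > Gen-13/tier2 7 > Gen-16/tier2 4 > Gen-5/tier2 3 > Gen-2/tier2 2.
Fill Gen-5 tier1 block (70 at 24) ; 270 left.
Gen-2 tier1 at 23: fill all 40 ; 230 left.
Gen-16/tier1 (19): +70 ; 160 left.
Gen-13 tier1 at 15: fill all 70 ; 90 left.
Gen-13/tier2 (7): +70 ; 20 left.
Gen-16/tier2: +20 of 100 at 4; pool empty.
Total = 24×70 + 23×40 + 19×70 + 15×70 + 7×70 + 4×20 = 5550.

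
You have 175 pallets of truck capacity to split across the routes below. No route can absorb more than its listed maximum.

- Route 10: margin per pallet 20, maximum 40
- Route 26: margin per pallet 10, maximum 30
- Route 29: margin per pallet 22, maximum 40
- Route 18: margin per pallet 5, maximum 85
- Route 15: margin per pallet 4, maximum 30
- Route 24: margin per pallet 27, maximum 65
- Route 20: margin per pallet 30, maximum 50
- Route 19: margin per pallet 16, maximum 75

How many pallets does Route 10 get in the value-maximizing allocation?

20

Rank by margin per pallet: Route 20 30 > Route 24 27 > Route 29 22 > Route 10 20 > Route 19 16 > Route 26 10 > Route 18 5 > Route 15 4.
Give Route 20 50 to hit its cap of 50 → 125 left.
Route 24 takes 65 to reach its cap of 65 → 60 left.
Route 29 takes 40 to reach its cap of 40 → 20 left.
Route 10 has room for 40 but only 20 remain, so it gets 20.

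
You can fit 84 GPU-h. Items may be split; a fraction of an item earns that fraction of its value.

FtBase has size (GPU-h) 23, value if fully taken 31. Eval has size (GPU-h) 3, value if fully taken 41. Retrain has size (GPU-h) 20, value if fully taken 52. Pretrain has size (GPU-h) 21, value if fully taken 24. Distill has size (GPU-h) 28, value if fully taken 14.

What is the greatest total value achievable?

Sort by value density: Eval 41/3≈13.7, Retrain 52/20≈2.6, FtBase 31/23≈1.35, Pretrain 24/21≈1.14, Distill 14/28≈0.5.
Take all of Eval (3 GPU-h, value 41) → 81 GPU-h left.
Take all of Retrain (20 GPU-h, value 52) → 61 GPU-h left.
FtBase: take in full, 23 GPU-h for value 31 → 38 left.
All 21 GPU-h of Pretrain fit (value 24) → 17 remain.
17 GPU-h left: a 17/28 share of Distill gives 14×17/28 = 8.5.
Total value = 156.5.

156.5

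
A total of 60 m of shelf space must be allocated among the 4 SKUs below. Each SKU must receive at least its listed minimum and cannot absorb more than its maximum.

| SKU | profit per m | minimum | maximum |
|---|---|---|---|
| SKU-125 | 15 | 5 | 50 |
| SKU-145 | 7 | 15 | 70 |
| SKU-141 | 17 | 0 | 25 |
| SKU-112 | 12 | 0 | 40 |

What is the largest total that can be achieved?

Meeting every minimum uses 5+15+0+0 = 20 m, leaving 40.
Highest profit per m first: SKU-141 17 > SKU-125 15 > SKU-112 12 > SKU-145 7.
Give SKU-141 25 more to hit its cap of 25 — 15 left.
SKU-125: +15 (room for 45) → 20. Pool exhausted.
Total = 15×20 + 7×15 + 17×25 = 830.

830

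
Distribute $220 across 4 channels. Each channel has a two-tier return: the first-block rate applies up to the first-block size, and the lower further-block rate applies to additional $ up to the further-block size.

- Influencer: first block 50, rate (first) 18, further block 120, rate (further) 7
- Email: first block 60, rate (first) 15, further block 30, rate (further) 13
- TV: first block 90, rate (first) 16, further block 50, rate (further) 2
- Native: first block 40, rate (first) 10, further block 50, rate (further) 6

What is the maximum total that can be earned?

3500

Order all 8 blocks by rate: Influencer/tier1 18 > TV/tier1 16 > Email/tier1 15 > Email/tier2 13 > Native/tier1 10 > Influencer/tier2 7 > Native/tier2 6 > TV/tier2 2.
Influencer tier1 at 18: fill all 50 — 170 left.
TV/tier1 (16): +90 — 80 left.
Email/tier1 (15): +60 — 20 left.
20 remain; put them into Email tier2 at 13.
Total = 18×50 + 16×90 + 15×60 + 13×20 = 3500.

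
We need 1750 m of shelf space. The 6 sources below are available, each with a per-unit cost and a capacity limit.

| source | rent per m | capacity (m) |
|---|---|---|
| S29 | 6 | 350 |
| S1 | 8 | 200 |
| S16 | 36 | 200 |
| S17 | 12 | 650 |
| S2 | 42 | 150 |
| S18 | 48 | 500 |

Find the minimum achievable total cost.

34600

Fill from the cheapest source first.
Take 350 from S29 at 6 → need 1400 more.
S1 (8): use full 200 → 1200 m to go.
Take 650 from S17 at 12 → need 550 more.
Take 200 from S16 at 36 → need 350 more.
Take 150 from S2 at 42 → need 200 more.
Take 200 from S18 at 48 to finish.
Cost = 350×6 + 200×8 + 650×12 + 200×36 + 150×42 + 200×48 = 34600.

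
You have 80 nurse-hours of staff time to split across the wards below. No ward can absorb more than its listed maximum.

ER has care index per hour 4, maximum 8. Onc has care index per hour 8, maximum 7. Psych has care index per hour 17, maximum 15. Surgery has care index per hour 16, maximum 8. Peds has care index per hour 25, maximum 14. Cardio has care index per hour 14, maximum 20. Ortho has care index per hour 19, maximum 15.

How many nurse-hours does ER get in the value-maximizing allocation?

Rank by care index per hour: Peds 25 > Ortho 19 > Psych 17 > Surgery 16 > Cardio 14 > Onc 8 > ER 4.
Give Peds 14 to hit its cap of 14 — 66 left.
Give Ortho 15 to hit its cap of 15 — 51 left.
Psych takes 15 to reach its cap of 15 — 36 left.
Give Surgery 8 to hit its cap of 8 — 28 left.
Give Cardio 20 to hit its cap of 20 — 8 left.
Give Onc 7 to hit its cap of 7 — 1 left.
Only 1 left; ER takes them to reach 1.

1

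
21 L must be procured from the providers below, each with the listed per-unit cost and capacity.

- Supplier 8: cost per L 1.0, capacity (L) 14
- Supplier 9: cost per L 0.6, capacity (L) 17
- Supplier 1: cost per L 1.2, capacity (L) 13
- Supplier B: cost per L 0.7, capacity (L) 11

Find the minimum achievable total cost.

Fill from the cheapest provider first.
Supplier 9 (0.6): use full 17 → 4 L to go.
Supplier B (0.7): take the remaining 4 → done.
Supplier 8, Supplier 1: unused.
Cost = 17×0.6 + 4×0.7 = 13.

13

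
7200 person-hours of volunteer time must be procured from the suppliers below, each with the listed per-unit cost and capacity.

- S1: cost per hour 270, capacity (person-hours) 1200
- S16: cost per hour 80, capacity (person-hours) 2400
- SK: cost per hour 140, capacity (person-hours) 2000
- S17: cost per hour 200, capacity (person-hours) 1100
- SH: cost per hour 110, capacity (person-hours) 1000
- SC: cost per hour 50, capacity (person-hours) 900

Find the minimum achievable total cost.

807000

Fill from the cheapest supplier first.
SC at 50: take all 900 person-hours — 6300 still needed.
S16 at 80: take all 2400 person-hours — 3900 still needed.
SH at 110: take all 1000 person-hours — 2900 still needed.
SK (140): use full 2000 — 900 person-hours to go.
S17 at 200: take 900 of its 1100 — requirement met.
S1: unused.
Cost = 900×50 + 2400×80 + 1000×110 + 2000×140 + 900×200 = 807000.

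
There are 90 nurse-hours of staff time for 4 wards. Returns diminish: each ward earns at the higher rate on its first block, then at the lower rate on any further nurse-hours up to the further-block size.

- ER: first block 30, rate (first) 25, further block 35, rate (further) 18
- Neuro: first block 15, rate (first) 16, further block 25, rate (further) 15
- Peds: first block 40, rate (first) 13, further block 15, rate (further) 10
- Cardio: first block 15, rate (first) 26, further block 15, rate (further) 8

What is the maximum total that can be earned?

1930

Treat each block as its own option and order by rate: Cardio/tier1 26 > ER/tier1 25 > ER/tier2 18 > Neuro/tier1 16 > Neuro/tier2 15 > Peds/tier1 13 > Peds/tier2 10 > Cardio/tier2 8.
Cardio/tier1 (26): +15 — 75 left.
Fill ER tier1 block (30 at 25) — 45 left.
ER/tier2 (18): +35 — 10 left.
Neuro tier1 at 16: only 10 left, fill 10.
Total = 26×15 + 25×30 + 18×35 + 16×10 = 1930.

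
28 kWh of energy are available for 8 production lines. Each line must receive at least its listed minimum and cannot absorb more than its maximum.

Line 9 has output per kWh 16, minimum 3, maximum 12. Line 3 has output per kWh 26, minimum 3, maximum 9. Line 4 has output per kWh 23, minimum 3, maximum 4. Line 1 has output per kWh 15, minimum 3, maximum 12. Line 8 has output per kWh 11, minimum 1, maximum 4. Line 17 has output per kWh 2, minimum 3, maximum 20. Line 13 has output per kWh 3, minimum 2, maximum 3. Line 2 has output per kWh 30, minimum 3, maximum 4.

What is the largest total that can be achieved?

Meeting every minimum uses 3+3+3+3+1+3+2+3 = 21 kWh, leaving 7.
Order the production lines by output per kWh: Line 2 30 > Line 3 26 > Line 4 23 > Line 9 16 > Line 1 15 > Line 8 11 > Line 13 3 > Line 17 2.
Line 2: +1 to 4 (cap) ; 6 left.
Line 3 takes 6 more to reach its cap of 9 ; 0 left.
Total = 16×3 + 26×9 + 23×3 + 15×3 + 11×1 + 2×3 + 3×2 + 30×4 = 539.

539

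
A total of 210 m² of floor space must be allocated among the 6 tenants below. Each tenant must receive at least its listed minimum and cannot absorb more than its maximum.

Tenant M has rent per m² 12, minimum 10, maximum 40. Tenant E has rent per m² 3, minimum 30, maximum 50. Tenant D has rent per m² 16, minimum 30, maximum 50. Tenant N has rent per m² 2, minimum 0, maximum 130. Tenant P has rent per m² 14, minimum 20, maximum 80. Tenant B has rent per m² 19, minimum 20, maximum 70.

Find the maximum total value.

3040

Meeting every minimum uses 10+30+30+0+20+20 = 110 m², leaving 100.
Rank by rent per m²: Tenant B 19 > Tenant D 16 > Tenant P 14 > Tenant M 12 > Tenant E 3 > Tenant N 2.
Tenant B takes 50 more to reach its cap of 70 — 50 left.
Give Tenant D 20 more to hit its cap of 50 — 30 left.
Only 30 left; Tenant P takes them to reach 50.
Total = 12×10 + 3×30 + 16×50 + 14×50 + 19×70 = 3040.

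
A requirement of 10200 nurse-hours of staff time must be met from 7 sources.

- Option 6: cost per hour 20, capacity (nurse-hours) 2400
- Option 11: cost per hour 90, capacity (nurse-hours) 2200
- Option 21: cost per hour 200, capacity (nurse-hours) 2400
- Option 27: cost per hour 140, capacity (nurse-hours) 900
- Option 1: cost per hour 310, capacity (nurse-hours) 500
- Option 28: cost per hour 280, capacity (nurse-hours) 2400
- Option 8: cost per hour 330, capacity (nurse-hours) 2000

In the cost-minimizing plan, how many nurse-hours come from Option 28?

2300

Use sources in increasing cost order.
Take 2400 from Option 6 at 20 → need 7800 more.
Option 11 at 90: take all 2200 nurse-hours → 5600 still needed.
Take 900 from Option 27 at 140 → need 4700 more.
Option 21 at 200: take all 2400 nurse-hours → 2300 still needed.
Option 28 (280): take the remaining 2300 → done.
Option 1, Option 8: unused.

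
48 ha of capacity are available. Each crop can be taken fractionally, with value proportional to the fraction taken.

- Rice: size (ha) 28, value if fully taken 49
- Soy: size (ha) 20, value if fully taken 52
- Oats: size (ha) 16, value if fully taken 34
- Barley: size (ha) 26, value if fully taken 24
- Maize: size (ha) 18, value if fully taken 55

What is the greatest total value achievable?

Rank by value-to-size ratio: Maize 55/18≈3.06, Soy 52/20≈2.6, Oats 34/16≈2.12, Rice 49/28≈1.75, Barley 24/26≈0.923.
Maize: take in full, 18 ha for value 55 — 30 left.
All 20 ha of Soy fit (value 52) — 10 remain.
Only 10 ha remain; take 10/16 of Oats for value 34×10/16 = 21.25.
Total value = 128.25.

128.25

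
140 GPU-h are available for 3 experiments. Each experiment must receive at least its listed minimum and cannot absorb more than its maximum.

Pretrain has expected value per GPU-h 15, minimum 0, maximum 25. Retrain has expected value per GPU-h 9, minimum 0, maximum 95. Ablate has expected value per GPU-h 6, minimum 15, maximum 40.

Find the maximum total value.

Meeting every minimum uses 0+0+15 = 15 GPU-h, leaving 125.
Order the experiments by expected value per GPU-h: Pretrain 15 > Retrain 9 > Ablate 6.
Pretrain takes 25 more to reach its cap of 25 → 100 left.
Retrain: +95 to 95 (cap) → 5 left.
Ablate: +5 (room for 25) → 20. Pool exhausted.
Total = 15×25 + 9×95 + 6×20 = 1350.

1350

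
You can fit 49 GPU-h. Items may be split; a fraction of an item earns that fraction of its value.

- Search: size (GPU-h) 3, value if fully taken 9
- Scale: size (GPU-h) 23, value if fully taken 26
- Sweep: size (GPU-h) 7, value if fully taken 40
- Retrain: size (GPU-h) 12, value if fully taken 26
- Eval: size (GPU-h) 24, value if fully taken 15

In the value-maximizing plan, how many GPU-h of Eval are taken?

Best value per unit of size first: Sweep 40/7≈5.71, Search 9/3≈3, Retrain 26/12≈2.17, Scale 26/23≈1.13, Eval 15/24≈0.625.
All 7 GPU-h of Sweep fit (value 40) ; 42 remain.
Take all of Search (3 GPU-h, value 9) ; 39 GPU-h left.
All 12 GPU-h of Retrain fit (value 26) ; 27 remain.
All 23 GPU-h of Scale fit (value 26) ; 4 remain.
4 GPU-h left: a 4/24 share of Eval gives 15×4/24 = 2.5.

4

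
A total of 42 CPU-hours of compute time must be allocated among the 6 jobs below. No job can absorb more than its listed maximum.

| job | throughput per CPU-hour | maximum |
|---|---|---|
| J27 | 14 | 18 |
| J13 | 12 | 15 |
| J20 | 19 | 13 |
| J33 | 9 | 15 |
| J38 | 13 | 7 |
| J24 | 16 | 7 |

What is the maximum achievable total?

663

Highest throughput per CPU-hour first: J20 19 > J24 16 > J27 14 > J38 13 > J13 12 > J33 9.
J20 takes 13 to reach its cap of 13 → 29 left.
Give J24 7 to hit its cap of 7 → 22 left.
J27: +18 to 18 (cap) → 4 left.
J38: +4 (room for 7) → 4. Pool exhausted.
Total = 14×18 + 19×13 + 13×4 + 16×7 = 663.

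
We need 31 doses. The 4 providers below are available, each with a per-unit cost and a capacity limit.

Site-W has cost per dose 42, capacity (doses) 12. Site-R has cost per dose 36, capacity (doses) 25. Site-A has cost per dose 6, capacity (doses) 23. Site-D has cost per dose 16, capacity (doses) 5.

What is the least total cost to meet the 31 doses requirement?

326

Fill from the cheapest provider first.
Take 23 from Site-A at 6 → need 8 more.
Take 5 from Site-D at 16 → need 3 more.
Take 3 from Site-R at 36 to finish.
Site-W: unused.
Cost = 23×6 + 5×16 + 3×36 = 326.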